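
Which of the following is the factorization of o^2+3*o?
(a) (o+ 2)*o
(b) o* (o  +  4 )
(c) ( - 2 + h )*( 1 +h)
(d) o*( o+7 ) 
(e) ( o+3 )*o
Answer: e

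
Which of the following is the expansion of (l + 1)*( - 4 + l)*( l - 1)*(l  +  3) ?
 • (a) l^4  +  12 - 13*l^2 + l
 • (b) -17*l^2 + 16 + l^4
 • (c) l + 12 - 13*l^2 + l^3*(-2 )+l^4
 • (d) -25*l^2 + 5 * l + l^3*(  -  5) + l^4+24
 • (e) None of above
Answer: e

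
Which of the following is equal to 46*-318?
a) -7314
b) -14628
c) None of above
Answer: b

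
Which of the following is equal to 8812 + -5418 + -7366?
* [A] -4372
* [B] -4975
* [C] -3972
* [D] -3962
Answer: C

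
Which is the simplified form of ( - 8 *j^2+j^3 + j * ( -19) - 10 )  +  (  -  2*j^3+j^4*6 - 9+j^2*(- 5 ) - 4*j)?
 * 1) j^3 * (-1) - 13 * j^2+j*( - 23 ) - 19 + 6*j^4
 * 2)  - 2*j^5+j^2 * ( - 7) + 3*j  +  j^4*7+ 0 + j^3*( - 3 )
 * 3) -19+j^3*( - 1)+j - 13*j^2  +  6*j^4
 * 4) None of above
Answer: 1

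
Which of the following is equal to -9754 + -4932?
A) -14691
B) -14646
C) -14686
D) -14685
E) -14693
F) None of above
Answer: C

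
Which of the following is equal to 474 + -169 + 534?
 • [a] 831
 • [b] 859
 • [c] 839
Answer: c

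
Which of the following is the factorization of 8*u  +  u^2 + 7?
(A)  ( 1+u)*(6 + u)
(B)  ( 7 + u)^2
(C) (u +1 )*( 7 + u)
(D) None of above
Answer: C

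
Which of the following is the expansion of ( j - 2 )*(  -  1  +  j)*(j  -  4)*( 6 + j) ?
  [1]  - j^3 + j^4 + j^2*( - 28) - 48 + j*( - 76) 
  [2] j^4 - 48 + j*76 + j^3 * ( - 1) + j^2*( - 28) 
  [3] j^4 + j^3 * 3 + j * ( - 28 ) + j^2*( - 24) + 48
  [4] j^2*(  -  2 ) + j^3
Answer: 2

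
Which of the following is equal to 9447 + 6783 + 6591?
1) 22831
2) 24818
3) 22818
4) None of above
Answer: 4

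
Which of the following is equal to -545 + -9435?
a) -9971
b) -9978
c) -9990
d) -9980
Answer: d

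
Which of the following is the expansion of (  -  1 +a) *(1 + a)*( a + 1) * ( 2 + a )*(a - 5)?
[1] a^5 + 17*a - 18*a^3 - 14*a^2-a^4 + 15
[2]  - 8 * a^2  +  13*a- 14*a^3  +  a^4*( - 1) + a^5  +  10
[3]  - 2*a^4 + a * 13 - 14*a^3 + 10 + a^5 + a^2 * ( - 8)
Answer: 3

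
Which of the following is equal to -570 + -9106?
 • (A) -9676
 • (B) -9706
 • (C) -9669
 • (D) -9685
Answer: A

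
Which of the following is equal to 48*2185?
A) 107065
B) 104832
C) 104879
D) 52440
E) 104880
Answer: E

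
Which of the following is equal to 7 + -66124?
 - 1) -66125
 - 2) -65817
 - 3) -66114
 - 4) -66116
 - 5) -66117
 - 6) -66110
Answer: 5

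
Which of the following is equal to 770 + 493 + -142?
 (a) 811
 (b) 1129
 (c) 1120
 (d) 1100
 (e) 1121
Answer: e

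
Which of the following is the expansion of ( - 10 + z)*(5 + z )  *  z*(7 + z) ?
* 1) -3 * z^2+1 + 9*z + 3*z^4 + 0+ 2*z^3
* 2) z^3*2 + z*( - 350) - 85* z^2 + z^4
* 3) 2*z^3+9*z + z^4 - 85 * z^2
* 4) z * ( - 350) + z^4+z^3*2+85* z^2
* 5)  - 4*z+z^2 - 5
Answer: 2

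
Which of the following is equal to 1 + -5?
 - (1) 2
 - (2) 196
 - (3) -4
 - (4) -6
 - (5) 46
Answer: 3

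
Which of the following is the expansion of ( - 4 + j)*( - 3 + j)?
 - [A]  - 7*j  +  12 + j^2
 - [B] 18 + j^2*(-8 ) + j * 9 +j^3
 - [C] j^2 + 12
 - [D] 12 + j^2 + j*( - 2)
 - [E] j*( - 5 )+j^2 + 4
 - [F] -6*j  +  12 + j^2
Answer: A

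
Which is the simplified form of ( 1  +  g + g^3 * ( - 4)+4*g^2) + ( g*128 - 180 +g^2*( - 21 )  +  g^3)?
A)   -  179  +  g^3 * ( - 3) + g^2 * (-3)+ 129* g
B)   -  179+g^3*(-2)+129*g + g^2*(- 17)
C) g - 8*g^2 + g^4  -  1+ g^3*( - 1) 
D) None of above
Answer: D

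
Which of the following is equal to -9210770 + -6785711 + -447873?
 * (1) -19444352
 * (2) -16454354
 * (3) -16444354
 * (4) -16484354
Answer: 3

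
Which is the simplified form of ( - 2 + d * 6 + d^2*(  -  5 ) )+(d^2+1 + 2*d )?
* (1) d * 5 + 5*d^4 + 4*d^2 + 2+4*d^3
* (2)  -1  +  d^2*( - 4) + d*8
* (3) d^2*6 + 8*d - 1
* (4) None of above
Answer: 2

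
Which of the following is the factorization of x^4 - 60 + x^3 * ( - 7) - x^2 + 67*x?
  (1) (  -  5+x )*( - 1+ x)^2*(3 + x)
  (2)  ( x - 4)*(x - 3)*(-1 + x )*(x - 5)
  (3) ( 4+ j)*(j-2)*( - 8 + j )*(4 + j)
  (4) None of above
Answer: 4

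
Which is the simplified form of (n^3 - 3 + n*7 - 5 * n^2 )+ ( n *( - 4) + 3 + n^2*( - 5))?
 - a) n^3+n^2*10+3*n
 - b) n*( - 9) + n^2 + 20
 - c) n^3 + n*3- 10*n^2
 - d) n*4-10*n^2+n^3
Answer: c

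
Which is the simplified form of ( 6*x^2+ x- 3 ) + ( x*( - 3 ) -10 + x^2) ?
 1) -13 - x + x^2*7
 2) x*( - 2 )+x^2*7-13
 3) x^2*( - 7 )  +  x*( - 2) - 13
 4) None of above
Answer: 2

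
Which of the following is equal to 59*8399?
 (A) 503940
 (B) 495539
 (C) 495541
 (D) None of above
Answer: C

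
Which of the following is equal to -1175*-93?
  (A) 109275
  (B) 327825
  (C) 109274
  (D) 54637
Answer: A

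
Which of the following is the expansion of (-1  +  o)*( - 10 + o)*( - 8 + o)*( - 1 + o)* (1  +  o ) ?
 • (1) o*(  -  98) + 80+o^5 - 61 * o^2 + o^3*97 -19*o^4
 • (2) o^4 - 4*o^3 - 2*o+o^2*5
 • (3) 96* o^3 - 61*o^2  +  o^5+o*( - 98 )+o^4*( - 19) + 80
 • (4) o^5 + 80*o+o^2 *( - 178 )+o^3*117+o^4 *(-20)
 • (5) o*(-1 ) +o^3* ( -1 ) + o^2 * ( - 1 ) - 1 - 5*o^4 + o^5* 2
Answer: 1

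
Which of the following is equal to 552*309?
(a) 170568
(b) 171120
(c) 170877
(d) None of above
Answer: a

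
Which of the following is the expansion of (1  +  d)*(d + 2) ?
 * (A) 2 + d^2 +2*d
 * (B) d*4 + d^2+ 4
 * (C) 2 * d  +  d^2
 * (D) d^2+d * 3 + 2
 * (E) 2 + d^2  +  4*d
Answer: D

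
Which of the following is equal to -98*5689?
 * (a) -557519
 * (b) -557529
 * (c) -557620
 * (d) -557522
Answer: d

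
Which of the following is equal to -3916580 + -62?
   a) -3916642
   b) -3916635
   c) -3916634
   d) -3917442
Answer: a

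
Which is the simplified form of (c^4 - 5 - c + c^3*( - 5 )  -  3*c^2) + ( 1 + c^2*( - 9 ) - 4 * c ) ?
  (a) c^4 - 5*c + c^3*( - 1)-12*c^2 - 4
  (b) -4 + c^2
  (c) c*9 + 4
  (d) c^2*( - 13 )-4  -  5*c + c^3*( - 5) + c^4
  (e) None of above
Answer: e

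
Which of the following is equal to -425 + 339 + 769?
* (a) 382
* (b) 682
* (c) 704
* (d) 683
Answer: d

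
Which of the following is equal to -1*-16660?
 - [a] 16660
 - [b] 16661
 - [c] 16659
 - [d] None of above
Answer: a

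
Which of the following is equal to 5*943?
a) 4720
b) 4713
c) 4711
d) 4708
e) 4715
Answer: e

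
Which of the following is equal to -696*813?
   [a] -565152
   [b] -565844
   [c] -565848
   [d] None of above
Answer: c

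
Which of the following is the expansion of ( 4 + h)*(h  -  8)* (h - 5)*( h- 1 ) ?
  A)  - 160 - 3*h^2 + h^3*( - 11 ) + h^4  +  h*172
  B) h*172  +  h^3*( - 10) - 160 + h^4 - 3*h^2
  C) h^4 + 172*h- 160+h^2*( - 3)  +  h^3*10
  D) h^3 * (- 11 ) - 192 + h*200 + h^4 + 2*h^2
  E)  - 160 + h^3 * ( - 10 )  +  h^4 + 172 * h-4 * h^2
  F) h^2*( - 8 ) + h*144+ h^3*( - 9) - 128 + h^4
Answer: B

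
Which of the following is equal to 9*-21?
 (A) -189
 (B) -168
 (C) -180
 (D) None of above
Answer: A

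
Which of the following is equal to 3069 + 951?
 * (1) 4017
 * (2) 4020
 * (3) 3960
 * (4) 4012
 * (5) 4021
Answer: 2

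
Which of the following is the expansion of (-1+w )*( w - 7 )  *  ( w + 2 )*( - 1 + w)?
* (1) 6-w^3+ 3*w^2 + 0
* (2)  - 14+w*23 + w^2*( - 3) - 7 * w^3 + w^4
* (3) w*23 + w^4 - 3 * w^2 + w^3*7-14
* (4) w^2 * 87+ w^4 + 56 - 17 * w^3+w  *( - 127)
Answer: 2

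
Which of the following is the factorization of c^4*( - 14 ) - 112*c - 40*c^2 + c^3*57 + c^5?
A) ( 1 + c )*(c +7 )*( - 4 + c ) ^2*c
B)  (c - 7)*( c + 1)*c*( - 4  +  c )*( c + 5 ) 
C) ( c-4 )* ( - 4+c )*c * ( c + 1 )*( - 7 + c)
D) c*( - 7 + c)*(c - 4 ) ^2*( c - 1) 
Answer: C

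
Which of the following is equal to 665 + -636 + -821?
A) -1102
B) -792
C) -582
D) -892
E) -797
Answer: B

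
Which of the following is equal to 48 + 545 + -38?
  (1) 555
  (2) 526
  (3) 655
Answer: 1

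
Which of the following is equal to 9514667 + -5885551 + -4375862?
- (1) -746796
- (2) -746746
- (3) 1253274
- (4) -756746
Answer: 2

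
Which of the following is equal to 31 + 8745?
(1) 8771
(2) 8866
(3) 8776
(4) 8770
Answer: 3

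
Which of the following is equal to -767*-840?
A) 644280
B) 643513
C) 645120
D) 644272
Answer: A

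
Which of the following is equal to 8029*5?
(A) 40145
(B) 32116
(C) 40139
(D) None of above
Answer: A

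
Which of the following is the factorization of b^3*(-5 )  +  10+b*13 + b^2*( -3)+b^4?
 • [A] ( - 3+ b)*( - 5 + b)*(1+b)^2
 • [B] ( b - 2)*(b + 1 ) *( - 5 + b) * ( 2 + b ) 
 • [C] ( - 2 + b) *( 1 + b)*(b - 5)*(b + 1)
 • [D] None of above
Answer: C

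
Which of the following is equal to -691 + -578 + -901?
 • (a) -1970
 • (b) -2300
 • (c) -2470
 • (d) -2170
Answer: d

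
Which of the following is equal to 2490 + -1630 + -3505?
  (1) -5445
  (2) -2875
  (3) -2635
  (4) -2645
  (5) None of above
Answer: 4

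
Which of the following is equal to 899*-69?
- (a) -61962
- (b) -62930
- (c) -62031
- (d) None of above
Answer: c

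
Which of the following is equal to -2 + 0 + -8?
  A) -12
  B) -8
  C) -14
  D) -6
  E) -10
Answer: E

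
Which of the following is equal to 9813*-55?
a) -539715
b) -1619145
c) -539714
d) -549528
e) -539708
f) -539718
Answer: a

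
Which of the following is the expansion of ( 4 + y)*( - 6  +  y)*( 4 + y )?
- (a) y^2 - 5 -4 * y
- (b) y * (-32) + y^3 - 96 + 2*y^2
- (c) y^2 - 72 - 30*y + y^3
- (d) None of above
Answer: b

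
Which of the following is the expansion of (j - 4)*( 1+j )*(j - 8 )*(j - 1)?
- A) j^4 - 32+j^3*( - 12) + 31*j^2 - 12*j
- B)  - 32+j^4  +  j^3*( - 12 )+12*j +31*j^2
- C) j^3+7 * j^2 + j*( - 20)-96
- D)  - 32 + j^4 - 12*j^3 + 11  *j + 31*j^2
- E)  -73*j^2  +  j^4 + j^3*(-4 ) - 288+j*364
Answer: B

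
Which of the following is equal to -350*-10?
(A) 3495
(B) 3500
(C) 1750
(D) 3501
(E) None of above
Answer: B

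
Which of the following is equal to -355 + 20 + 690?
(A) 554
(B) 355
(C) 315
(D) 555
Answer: B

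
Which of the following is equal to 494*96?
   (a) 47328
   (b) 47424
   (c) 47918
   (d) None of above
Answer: b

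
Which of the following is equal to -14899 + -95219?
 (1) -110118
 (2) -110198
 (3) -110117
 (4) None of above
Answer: 1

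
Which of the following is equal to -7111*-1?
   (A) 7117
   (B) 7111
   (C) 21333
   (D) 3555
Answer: B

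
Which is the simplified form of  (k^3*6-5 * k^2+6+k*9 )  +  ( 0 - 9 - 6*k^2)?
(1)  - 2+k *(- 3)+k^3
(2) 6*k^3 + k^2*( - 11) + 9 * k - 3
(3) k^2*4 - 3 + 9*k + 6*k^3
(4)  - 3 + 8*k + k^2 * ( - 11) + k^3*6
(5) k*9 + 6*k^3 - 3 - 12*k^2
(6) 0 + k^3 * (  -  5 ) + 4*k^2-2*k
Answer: 2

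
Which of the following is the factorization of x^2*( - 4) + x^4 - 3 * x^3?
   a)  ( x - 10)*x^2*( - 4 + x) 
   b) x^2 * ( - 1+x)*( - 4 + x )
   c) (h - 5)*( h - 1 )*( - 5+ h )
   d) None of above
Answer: d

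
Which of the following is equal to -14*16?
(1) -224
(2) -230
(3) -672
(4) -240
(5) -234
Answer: 1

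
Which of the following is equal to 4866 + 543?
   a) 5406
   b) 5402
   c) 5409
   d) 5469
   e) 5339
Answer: c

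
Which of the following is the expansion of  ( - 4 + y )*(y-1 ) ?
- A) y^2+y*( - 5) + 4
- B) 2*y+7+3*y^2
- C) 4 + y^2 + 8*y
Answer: A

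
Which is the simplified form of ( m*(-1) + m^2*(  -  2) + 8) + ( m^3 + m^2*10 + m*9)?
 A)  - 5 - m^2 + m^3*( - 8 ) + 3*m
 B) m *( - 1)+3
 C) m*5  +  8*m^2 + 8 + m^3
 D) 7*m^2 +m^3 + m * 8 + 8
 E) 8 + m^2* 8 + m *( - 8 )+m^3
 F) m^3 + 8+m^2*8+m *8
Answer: F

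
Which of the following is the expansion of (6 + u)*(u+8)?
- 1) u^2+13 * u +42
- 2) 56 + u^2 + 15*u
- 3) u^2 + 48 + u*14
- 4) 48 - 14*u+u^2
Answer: 3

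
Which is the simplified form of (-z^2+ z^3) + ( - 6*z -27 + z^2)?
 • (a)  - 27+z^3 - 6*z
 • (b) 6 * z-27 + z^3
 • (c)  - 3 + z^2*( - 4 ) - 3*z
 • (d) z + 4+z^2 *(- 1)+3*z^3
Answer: a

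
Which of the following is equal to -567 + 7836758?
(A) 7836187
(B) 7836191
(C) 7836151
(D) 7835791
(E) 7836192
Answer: B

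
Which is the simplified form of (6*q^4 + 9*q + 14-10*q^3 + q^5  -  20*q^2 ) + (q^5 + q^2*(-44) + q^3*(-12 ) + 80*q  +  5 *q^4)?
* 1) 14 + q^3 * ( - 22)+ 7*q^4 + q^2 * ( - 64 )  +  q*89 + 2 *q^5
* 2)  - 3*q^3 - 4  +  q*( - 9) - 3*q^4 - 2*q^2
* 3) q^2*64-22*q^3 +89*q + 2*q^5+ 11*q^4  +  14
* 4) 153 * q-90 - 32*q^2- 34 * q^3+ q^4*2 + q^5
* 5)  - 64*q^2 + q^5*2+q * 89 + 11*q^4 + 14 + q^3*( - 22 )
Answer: 5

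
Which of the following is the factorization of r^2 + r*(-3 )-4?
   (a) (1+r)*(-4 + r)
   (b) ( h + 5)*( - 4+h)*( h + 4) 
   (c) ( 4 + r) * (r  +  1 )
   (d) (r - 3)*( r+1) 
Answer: a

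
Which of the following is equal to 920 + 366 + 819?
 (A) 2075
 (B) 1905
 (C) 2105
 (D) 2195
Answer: C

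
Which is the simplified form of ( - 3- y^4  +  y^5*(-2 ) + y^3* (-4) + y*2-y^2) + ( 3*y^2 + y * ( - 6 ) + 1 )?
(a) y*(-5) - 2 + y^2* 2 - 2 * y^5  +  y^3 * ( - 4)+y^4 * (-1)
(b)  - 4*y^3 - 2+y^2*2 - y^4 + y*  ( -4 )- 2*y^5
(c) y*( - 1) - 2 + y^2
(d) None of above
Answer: b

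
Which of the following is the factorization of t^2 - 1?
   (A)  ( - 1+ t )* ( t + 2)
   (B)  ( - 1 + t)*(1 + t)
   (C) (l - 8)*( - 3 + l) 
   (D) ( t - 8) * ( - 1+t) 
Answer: B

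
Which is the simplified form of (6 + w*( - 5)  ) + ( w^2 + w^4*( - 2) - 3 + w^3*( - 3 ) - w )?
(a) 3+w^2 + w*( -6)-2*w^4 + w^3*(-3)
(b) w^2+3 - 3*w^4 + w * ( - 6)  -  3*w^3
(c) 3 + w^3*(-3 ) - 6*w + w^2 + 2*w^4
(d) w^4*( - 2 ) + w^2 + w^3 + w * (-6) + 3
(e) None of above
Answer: a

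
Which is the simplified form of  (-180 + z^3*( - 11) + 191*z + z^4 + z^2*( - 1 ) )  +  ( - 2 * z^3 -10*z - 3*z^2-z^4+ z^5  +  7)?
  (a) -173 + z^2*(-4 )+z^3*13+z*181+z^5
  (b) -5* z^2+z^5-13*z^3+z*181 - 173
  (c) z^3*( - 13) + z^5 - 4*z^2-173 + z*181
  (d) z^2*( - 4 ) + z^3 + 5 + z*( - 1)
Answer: c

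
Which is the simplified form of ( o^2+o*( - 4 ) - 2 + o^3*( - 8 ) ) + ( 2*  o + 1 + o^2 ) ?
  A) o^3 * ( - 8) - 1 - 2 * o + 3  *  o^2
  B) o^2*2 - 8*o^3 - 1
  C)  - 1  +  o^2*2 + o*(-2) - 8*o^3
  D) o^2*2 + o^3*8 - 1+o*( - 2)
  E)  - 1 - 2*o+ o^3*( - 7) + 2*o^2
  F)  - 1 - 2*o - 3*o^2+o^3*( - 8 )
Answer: C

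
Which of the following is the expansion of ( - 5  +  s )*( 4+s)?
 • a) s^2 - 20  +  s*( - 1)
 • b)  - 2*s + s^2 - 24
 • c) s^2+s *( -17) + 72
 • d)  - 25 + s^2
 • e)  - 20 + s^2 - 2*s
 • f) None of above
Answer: a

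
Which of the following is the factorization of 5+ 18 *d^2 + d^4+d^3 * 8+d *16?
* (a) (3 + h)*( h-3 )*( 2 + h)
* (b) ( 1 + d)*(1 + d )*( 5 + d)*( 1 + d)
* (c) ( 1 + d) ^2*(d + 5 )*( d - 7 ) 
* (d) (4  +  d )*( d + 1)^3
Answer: b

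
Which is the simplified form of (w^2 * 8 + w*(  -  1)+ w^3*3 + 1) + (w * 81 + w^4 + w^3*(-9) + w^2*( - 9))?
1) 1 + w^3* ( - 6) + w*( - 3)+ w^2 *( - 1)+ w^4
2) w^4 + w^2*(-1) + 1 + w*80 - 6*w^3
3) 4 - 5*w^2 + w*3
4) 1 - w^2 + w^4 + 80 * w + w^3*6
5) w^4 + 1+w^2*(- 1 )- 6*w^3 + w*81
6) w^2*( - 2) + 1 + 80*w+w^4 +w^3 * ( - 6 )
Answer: 2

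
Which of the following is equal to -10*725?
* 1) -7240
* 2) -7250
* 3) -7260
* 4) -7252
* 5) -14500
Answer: 2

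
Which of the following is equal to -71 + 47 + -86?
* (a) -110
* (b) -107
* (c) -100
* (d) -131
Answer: a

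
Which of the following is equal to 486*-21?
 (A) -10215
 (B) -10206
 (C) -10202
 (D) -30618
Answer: B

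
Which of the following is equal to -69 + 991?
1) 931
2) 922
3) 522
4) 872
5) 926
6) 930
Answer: 2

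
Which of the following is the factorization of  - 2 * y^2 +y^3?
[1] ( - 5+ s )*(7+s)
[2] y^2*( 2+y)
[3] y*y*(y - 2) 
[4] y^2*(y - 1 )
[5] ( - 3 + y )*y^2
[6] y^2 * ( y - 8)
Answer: 3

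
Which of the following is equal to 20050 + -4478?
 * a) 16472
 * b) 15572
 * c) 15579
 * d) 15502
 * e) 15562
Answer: b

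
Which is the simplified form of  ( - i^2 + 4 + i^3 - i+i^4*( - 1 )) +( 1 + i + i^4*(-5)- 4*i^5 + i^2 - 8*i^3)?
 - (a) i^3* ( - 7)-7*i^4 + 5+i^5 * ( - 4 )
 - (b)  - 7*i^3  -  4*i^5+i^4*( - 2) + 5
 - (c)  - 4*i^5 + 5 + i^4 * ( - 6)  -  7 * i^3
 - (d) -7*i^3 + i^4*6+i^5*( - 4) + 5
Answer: c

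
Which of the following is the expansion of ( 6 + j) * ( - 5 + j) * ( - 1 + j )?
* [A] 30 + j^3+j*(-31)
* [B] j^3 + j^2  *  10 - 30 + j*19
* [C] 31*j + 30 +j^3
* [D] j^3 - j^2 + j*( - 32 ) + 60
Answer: A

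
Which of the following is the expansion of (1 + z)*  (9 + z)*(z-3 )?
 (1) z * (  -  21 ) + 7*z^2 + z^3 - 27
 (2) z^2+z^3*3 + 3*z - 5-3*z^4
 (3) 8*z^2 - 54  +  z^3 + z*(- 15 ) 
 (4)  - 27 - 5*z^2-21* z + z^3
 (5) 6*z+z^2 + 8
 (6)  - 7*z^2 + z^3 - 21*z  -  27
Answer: 1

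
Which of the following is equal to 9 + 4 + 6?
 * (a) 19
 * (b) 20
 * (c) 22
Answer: a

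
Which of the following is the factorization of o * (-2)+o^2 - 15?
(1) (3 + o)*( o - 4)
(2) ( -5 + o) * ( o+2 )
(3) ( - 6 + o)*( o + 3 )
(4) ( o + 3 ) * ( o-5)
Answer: 4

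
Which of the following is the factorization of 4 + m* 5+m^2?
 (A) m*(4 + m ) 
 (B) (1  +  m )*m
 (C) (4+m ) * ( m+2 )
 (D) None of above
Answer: D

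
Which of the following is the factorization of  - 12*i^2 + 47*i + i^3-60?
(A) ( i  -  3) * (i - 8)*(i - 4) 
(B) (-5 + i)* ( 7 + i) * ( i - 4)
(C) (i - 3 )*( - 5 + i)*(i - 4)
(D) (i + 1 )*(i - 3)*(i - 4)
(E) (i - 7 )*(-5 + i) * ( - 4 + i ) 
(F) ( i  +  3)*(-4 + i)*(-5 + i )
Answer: C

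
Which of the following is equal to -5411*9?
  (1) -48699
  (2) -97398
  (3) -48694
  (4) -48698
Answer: 1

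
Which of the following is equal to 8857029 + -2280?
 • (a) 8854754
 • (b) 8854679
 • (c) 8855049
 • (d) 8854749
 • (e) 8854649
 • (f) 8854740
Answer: d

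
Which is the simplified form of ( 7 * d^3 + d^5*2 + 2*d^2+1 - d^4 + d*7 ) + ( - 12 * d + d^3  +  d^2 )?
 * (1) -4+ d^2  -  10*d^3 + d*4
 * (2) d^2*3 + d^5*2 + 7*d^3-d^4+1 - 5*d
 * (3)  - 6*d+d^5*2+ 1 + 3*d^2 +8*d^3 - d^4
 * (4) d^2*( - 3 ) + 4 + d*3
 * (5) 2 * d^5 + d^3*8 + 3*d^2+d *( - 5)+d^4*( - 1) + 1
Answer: 5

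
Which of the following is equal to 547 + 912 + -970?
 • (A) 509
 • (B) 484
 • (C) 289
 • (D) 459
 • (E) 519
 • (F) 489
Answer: F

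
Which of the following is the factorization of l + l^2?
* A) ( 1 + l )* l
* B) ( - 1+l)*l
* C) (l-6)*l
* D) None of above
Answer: A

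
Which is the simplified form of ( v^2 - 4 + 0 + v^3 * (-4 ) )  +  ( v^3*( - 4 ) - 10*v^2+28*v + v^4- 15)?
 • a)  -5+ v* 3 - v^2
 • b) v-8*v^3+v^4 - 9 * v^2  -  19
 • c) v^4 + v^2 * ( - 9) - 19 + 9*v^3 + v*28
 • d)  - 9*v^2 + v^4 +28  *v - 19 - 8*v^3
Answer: d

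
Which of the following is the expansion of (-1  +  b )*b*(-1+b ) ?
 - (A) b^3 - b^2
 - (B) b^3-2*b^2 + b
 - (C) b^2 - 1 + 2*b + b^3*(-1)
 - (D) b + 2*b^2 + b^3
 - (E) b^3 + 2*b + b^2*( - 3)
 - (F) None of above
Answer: B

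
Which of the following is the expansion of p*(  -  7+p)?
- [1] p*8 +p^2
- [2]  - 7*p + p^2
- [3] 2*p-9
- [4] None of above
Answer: 2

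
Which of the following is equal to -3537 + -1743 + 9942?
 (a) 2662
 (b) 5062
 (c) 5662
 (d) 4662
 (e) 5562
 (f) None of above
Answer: d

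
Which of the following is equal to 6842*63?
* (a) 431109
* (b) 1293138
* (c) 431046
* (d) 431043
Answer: c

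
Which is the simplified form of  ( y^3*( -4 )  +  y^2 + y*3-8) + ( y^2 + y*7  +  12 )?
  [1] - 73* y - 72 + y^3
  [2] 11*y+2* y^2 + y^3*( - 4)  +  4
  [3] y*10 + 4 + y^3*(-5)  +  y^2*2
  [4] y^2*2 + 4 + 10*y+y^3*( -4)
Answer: 4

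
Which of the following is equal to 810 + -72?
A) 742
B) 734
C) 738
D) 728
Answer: C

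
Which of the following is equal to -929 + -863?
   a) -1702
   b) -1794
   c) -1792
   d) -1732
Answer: c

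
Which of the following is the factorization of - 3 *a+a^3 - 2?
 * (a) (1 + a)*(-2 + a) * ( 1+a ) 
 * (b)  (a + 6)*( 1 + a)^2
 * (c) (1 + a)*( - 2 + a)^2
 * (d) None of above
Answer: a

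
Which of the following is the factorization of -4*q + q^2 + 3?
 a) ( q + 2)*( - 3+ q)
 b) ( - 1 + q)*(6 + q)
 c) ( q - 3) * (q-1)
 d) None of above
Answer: c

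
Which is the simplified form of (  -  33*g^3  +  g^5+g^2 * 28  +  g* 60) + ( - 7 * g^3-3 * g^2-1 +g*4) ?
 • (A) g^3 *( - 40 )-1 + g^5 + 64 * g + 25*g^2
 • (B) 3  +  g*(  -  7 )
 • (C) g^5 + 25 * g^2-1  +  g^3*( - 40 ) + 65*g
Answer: A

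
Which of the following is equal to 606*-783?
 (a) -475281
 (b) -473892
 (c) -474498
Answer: c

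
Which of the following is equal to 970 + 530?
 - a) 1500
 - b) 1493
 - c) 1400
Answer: a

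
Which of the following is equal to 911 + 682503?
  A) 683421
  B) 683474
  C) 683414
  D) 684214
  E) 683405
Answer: C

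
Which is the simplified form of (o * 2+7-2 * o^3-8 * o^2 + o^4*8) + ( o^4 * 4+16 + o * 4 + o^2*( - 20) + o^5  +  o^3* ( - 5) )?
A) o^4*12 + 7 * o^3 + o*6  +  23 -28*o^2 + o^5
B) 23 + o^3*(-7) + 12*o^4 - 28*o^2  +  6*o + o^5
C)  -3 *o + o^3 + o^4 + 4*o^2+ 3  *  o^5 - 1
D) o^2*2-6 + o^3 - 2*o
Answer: B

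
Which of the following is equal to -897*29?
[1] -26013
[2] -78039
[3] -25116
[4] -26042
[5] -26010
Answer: 1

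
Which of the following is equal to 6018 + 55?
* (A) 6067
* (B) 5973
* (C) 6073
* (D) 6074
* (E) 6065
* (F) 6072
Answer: C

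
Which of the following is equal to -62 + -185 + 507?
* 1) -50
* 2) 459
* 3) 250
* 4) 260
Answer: 4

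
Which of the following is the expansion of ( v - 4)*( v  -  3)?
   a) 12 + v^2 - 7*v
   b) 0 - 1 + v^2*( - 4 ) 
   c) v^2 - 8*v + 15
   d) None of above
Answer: a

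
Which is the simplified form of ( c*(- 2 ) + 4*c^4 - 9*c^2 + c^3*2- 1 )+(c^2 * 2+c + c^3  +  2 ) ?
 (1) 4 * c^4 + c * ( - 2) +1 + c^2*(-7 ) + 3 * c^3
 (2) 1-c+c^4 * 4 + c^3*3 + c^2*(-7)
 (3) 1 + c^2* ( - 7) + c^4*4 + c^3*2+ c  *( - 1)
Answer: 2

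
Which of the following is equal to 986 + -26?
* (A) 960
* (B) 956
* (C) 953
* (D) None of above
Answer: A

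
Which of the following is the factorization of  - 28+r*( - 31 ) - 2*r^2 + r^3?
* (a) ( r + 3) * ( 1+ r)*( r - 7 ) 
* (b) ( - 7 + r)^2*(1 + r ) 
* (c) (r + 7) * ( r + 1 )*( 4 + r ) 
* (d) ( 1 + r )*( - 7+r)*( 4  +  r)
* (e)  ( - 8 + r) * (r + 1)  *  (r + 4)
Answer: d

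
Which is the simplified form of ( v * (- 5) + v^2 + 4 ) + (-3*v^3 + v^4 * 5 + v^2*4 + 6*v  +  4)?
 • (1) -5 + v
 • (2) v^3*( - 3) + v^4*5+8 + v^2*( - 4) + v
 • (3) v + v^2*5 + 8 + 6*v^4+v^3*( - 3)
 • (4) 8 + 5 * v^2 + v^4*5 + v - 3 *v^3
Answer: 4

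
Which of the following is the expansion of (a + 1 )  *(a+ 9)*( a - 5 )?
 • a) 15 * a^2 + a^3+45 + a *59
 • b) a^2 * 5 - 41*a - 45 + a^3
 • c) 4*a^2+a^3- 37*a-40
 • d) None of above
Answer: b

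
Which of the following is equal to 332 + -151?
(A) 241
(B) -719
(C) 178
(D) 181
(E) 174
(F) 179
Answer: D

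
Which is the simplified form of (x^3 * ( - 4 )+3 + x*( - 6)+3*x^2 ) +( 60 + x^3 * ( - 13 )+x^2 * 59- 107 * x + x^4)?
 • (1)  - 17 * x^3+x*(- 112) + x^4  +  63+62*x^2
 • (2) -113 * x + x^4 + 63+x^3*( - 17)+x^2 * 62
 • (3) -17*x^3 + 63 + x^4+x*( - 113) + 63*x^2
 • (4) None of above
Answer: 2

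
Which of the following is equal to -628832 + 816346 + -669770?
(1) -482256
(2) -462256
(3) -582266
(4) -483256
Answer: 1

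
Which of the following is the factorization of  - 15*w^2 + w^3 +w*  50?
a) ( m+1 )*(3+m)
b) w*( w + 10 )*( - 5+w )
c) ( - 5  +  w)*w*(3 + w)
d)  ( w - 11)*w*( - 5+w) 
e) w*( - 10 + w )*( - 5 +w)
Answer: e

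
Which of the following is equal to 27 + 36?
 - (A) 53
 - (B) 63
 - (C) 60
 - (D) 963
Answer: B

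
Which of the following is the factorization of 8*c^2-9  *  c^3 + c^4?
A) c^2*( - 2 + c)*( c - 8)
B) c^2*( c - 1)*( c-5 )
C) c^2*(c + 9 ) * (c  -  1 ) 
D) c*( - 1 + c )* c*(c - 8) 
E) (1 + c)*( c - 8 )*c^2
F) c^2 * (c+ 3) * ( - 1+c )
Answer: D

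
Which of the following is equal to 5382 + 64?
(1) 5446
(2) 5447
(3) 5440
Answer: 1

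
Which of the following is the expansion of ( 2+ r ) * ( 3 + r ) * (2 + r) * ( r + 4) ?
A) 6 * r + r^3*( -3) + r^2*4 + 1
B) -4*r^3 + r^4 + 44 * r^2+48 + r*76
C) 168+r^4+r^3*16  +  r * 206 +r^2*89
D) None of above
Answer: D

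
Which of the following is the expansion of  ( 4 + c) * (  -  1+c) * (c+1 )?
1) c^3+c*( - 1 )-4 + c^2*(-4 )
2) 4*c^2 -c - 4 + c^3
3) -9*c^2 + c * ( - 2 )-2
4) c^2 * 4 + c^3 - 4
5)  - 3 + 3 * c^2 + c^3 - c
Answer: 2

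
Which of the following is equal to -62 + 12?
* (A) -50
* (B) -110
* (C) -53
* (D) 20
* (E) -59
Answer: A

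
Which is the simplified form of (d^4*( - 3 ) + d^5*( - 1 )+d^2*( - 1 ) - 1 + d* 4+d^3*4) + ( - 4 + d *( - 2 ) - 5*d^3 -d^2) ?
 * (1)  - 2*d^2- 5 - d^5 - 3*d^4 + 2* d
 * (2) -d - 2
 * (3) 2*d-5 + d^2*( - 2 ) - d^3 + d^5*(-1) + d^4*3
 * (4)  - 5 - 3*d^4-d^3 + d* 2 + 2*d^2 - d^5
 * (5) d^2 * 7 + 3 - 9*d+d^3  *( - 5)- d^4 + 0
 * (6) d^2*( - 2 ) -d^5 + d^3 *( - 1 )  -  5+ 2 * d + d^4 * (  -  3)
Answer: 6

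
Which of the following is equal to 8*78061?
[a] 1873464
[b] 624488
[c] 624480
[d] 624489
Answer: b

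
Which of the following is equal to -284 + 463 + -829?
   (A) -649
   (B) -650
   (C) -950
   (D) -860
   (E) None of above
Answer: B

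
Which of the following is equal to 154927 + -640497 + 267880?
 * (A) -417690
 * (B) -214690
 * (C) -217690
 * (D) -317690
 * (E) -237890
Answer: C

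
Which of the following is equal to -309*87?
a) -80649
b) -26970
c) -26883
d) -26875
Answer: c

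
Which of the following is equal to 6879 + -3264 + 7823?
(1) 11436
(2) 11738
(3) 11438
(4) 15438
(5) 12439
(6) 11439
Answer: 3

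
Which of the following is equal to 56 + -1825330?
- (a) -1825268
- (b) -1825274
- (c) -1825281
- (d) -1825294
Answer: b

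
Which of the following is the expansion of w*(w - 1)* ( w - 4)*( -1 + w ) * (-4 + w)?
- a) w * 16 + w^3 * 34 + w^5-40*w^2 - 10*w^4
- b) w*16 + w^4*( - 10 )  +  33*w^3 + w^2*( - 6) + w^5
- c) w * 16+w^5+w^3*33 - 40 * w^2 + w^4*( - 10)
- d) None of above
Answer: c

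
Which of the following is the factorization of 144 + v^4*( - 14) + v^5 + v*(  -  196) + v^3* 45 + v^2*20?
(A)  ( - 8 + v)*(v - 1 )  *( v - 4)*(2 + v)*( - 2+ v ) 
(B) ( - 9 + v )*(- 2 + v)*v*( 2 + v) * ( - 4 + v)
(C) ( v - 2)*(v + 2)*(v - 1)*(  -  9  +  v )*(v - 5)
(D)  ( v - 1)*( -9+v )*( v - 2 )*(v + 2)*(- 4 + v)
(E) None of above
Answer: D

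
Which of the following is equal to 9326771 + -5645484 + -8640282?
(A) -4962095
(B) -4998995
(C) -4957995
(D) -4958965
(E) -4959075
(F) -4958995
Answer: F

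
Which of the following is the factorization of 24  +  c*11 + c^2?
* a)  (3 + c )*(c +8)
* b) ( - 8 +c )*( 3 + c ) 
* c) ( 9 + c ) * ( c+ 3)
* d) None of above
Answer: a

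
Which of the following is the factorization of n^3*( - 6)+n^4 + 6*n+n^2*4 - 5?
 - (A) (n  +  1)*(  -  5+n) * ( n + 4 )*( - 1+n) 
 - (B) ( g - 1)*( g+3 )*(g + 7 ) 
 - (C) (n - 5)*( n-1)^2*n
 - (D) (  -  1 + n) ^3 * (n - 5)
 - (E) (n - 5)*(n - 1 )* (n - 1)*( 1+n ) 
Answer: E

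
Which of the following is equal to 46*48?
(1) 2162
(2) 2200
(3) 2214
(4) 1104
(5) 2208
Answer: 5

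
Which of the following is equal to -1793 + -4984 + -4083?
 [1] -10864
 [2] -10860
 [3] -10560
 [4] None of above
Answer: 2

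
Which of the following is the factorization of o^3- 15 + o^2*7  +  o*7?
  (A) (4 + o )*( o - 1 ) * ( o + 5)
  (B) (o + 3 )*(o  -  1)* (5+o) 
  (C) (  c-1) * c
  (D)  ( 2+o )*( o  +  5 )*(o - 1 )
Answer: B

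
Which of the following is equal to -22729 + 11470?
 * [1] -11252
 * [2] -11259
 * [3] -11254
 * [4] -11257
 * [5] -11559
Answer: 2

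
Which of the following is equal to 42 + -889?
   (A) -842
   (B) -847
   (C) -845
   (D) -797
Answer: B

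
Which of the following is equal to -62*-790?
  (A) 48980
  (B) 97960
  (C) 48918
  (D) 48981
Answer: A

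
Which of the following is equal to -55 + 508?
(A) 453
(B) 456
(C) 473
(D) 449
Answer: A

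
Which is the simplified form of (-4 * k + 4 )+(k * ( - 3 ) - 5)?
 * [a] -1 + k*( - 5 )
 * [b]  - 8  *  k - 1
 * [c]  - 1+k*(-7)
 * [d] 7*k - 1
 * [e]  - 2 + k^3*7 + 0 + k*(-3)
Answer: c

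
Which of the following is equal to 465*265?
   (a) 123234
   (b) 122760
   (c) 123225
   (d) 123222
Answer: c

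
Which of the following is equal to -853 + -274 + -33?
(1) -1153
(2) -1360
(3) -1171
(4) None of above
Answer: 4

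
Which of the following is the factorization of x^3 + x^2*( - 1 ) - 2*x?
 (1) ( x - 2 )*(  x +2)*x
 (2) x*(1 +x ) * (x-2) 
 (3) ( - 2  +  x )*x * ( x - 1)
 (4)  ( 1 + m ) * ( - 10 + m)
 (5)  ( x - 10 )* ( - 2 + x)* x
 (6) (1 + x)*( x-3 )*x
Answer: 2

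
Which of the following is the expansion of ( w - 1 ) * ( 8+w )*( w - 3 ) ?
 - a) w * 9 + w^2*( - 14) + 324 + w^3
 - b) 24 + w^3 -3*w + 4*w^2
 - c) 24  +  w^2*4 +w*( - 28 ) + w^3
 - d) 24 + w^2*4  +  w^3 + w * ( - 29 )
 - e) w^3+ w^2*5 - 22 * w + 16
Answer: d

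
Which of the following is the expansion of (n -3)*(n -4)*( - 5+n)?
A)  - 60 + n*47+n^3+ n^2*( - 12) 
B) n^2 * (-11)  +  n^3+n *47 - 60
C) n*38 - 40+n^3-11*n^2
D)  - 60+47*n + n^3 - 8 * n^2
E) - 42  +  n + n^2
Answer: A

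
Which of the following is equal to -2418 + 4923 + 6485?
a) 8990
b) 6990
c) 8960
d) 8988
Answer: a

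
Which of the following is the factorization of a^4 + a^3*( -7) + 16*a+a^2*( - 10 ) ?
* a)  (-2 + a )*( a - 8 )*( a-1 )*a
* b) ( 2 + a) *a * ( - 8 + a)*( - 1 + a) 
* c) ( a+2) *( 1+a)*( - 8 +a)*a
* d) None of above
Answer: b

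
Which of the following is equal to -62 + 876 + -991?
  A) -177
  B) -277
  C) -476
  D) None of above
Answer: A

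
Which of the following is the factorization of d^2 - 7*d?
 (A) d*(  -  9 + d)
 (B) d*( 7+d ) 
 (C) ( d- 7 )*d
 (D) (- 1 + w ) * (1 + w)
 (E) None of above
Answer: C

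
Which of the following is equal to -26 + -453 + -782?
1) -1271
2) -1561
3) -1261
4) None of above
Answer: 3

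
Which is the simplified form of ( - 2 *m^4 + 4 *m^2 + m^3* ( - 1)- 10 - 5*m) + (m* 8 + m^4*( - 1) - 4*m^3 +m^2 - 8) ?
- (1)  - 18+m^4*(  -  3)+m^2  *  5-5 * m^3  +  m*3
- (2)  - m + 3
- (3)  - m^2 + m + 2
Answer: 1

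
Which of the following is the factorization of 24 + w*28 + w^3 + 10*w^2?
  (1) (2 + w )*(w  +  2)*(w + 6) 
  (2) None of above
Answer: 1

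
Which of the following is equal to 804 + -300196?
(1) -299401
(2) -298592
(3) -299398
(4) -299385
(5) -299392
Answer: 5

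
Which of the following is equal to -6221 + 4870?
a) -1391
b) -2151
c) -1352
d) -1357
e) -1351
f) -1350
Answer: e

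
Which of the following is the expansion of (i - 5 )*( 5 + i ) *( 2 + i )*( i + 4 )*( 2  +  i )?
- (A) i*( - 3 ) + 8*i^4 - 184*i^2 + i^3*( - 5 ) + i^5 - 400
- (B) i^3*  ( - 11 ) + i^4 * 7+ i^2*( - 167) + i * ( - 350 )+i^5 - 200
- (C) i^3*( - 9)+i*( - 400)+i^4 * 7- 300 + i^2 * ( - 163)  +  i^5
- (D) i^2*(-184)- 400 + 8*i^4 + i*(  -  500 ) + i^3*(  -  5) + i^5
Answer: D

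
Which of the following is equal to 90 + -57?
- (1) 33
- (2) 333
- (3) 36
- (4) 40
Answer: 1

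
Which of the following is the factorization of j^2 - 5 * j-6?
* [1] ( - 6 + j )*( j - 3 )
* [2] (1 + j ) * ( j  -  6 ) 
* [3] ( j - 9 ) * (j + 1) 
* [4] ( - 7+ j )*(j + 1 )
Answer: 2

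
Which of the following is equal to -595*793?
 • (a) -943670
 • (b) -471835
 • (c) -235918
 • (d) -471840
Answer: b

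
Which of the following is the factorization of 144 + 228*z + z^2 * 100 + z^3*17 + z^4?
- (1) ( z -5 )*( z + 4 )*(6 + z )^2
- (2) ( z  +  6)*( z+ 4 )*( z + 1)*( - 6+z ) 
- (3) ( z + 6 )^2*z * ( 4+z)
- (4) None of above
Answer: 4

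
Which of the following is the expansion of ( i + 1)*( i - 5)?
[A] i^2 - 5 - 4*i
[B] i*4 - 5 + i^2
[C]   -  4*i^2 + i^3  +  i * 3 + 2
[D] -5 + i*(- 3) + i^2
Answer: A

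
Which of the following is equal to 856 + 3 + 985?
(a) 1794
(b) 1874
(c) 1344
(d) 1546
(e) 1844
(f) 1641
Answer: e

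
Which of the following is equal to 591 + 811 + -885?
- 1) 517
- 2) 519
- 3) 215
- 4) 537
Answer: 1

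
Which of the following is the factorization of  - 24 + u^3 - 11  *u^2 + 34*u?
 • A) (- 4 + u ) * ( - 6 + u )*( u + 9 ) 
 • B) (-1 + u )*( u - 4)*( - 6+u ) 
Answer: B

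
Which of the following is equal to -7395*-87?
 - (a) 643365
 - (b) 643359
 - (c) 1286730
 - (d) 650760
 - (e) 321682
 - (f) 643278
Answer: a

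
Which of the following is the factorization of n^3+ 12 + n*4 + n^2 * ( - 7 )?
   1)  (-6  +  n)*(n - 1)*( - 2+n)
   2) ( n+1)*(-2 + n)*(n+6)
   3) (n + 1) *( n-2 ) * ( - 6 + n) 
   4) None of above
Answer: 3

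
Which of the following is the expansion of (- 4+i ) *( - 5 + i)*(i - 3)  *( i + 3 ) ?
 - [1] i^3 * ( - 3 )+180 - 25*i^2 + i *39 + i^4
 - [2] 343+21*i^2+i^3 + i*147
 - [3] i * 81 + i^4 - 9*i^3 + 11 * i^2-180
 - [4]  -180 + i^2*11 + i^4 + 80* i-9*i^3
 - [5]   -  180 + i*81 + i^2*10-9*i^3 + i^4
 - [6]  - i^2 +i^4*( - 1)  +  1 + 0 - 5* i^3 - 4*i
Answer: 3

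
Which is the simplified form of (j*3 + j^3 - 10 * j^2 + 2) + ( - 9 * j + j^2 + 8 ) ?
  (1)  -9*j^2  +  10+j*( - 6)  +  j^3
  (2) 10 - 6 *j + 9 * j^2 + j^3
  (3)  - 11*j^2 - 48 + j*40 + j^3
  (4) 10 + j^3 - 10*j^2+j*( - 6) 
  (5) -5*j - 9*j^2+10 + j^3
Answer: 1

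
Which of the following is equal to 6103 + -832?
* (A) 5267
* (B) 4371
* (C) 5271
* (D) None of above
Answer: C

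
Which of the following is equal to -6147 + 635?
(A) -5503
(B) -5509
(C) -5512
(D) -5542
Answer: C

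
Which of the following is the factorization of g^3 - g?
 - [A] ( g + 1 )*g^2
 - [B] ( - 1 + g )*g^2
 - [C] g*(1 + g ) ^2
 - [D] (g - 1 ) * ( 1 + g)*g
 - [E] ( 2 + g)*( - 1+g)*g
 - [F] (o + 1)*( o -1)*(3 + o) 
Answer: D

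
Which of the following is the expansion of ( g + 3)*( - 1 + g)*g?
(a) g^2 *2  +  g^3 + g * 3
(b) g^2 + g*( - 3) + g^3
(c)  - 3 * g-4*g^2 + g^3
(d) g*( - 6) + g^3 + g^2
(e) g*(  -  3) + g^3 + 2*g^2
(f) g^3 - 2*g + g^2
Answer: e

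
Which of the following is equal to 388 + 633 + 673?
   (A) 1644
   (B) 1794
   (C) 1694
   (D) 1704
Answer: C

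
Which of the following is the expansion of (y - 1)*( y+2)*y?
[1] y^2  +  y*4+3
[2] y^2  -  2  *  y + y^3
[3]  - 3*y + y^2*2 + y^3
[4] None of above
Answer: 2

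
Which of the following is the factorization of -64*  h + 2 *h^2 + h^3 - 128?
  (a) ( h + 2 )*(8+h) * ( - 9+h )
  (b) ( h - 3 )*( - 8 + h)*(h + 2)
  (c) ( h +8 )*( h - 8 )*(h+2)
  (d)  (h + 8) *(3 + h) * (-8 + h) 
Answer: c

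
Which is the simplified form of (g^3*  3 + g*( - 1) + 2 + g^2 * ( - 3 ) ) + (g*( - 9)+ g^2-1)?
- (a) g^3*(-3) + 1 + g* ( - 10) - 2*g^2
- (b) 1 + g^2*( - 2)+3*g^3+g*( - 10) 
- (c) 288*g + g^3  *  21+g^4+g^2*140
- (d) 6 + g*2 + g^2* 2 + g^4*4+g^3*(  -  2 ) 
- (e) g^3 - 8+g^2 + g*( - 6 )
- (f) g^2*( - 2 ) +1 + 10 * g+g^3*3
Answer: b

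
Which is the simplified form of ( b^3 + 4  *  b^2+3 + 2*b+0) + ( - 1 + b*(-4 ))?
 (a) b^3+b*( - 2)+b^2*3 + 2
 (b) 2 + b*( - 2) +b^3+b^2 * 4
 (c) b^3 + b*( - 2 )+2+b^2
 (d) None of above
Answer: b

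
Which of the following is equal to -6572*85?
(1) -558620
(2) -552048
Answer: 1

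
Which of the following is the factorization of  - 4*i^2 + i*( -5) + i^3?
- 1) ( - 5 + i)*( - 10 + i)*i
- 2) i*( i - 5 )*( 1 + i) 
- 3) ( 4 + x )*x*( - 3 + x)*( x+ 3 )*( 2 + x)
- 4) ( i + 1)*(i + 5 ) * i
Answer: 2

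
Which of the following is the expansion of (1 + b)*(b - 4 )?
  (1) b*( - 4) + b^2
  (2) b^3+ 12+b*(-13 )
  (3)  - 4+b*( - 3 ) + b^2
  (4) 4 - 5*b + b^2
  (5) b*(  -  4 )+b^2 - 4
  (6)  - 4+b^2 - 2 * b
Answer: 3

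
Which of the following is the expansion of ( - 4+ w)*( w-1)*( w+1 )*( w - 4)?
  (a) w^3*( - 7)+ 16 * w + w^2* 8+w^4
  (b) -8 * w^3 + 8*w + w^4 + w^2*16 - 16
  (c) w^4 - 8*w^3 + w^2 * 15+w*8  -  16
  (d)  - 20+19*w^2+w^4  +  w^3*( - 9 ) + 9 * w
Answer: c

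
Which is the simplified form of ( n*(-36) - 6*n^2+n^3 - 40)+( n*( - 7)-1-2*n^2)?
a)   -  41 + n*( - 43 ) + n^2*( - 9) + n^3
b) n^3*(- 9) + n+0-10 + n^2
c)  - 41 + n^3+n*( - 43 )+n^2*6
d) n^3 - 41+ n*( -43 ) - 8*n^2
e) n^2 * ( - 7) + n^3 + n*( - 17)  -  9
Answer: d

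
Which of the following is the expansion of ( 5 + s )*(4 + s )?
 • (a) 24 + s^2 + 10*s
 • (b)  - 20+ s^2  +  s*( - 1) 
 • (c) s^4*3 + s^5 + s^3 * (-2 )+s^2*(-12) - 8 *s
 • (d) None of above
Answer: d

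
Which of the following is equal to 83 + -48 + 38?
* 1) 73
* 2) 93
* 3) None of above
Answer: 1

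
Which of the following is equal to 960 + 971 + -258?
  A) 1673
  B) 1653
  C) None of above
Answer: A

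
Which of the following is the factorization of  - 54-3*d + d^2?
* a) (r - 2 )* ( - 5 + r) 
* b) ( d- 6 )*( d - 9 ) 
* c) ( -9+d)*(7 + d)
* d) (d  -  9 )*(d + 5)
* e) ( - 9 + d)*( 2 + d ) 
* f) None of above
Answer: f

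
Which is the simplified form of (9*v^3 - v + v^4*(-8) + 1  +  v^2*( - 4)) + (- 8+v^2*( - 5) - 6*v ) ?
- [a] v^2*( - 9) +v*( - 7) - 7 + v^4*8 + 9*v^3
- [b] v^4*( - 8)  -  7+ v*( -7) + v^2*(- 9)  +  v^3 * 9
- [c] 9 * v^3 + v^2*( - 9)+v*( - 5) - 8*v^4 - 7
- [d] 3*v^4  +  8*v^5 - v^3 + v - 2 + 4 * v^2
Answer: b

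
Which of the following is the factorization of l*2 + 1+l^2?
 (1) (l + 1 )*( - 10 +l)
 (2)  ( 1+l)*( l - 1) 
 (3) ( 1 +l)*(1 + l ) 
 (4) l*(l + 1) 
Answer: 3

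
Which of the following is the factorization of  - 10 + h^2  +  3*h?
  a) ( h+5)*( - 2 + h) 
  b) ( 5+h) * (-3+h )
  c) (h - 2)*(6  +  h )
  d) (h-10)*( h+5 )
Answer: a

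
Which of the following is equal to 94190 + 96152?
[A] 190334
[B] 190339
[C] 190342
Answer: C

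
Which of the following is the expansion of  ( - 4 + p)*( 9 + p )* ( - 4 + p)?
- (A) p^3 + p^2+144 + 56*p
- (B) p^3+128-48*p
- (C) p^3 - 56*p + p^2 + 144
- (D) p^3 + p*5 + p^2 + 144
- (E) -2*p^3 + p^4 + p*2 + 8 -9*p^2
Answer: C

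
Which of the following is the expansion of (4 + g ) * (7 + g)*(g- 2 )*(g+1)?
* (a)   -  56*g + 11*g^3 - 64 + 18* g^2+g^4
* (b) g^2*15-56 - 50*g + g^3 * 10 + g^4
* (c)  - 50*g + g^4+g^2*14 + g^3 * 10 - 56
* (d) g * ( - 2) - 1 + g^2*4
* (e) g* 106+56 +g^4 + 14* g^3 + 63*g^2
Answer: b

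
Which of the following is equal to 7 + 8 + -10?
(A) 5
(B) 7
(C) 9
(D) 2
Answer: A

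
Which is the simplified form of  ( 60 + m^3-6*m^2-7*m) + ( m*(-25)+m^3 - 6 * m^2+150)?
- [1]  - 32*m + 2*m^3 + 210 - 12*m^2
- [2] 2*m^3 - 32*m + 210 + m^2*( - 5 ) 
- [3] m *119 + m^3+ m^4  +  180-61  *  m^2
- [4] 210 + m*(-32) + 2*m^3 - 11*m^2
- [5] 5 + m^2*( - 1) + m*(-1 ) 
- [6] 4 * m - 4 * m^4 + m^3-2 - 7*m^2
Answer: 1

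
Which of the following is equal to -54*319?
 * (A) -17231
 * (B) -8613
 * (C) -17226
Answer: C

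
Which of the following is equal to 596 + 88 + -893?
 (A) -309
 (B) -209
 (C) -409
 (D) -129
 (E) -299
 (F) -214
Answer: B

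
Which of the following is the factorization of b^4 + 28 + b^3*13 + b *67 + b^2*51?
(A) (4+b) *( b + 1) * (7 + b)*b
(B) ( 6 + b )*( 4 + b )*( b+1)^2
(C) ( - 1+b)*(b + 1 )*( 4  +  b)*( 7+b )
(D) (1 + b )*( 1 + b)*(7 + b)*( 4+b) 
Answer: D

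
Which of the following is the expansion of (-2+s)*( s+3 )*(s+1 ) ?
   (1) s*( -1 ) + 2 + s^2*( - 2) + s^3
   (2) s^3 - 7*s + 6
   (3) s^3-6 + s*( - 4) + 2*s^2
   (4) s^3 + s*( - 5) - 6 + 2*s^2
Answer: 4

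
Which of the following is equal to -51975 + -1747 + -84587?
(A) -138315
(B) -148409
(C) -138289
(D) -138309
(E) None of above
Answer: D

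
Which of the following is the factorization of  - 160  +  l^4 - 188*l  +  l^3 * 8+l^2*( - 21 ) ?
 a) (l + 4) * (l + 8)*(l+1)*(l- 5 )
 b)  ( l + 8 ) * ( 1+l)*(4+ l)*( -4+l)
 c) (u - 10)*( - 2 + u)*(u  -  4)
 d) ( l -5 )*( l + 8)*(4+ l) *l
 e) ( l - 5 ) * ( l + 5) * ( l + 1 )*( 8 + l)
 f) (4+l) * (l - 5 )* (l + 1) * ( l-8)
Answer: a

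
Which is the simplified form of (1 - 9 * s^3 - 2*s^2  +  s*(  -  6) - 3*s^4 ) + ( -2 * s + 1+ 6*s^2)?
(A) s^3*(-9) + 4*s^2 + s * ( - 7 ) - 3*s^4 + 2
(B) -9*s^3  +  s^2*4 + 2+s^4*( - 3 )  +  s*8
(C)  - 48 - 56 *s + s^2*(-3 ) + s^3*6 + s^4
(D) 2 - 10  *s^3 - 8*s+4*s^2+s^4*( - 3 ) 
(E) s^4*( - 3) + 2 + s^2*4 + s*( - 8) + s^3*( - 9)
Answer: E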